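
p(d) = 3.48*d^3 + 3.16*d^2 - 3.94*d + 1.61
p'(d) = 10.44*d^2 + 6.32*d - 3.94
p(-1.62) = 1.49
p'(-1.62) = 13.22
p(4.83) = 448.42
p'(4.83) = 270.14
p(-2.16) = -10.21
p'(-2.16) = 31.12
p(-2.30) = -14.95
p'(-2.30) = 36.75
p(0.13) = 1.16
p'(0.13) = -2.94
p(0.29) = 0.82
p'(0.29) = -1.23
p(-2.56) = -25.98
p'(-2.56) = 48.30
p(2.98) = 110.02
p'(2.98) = 107.60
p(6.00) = 843.41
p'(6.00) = 409.82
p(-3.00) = -52.09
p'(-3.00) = 71.06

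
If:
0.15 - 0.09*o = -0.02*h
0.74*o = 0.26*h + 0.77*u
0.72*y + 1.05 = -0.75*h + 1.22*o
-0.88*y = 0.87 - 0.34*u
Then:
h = 2.81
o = 2.29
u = 1.25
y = -0.50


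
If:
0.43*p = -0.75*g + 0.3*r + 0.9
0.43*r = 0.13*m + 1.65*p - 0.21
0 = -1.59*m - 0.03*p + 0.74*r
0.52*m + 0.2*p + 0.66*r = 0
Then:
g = 1.12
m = -0.01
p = 0.12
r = -0.03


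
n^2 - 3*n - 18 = (n - 6)*(n + 3)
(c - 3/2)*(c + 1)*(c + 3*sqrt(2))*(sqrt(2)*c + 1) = sqrt(2)*c^4 - sqrt(2)*c^3/2 + 7*c^3 - 7*c^2/2 + 3*sqrt(2)*c^2/2 - 21*c/2 - 3*sqrt(2)*c/2 - 9*sqrt(2)/2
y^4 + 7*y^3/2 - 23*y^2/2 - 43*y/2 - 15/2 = (y - 3)*(y + 1/2)*(y + 1)*(y + 5)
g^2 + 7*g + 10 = (g + 2)*(g + 5)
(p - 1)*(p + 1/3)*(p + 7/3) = p^3 + 5*p^2/3 - 17*p/9 - 7/9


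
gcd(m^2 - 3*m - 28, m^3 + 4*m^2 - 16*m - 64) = m + 4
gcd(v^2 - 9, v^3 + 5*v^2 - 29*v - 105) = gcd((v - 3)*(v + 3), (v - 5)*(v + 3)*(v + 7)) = v + 3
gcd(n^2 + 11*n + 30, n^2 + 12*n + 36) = n + 6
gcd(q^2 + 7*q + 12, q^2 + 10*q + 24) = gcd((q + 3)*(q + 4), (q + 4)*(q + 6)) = q + 4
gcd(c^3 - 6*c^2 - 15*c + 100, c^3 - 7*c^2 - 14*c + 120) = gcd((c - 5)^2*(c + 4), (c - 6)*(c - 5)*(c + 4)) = c^2 - c - 20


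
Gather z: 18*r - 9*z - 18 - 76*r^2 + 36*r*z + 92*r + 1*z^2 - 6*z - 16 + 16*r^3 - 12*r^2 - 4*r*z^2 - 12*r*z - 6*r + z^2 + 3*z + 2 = 16*r^3 - 88*r^2 + 104*r + z^2*(2 - 4*r) + z*(24*r - 12) - 32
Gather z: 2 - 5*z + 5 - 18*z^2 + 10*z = -18*z^2 + 5*z + 7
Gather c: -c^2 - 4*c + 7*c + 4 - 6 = -c^2 + 3*c - 2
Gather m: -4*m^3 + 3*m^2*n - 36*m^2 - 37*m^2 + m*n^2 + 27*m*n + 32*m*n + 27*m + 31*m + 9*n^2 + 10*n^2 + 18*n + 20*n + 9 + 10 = -4*m^3 + m^2*(3*n - 73) + m*(n^2 + 59*n + 58) + 19*n^2 + 38*n + 19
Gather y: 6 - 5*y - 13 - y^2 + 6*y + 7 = -y^2 + y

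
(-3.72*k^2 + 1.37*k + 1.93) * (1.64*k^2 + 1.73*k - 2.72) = -6.1008*k^4 - 4.1888*k^3 + 15.6537*k^2 - 0.387500000000001*k - 5.2496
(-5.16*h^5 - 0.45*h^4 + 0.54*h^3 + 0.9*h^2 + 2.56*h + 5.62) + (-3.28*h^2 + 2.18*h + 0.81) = -5.16*h^5 - 0.45*h^4 + 0.54*h^3 - 2.38*h^2 + 4.74*h + 6.43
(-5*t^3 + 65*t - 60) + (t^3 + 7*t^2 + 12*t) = -4*t^3 + 7*t^2 + 77*t - 60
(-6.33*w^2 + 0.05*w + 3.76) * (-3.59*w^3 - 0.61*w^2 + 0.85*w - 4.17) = 22.7247*w^5 + 3.6818*w^4 - 18.9094*w^3 + 24.145*w^2 + 2.9875*w - 15.6792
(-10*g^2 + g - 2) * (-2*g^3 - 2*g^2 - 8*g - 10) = 20*g^5 + 18*g^4 + 82*g^3 + 96*g^2 + 6*g + 20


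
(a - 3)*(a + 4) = a^2 + a - 12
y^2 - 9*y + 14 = (y - 7)*(y - 2)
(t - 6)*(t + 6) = t^2 - 36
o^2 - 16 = (o - 4)*(o + 4)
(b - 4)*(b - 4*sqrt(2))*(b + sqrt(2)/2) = b^3 - 7*sqrt(2)*b^2/2 - 4*b^2 - 4*b + 14*sqrt(2)*b + 16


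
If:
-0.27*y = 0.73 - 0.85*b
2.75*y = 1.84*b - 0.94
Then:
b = 0.95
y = 0.30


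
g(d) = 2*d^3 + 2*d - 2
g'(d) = 6*d^2 + 2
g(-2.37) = -33.36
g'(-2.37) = 35.70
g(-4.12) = -150.11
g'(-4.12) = 103.85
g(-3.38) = -85.99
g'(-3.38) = 70.55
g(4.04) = 137.96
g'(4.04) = 99.93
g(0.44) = -0.95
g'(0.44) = 3.16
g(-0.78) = -4.51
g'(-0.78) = 5.65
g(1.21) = 3.96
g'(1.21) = 10.78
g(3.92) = 126.31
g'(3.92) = 94.20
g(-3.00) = -62.00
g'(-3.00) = 56.00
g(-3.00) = -62.00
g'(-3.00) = 56.00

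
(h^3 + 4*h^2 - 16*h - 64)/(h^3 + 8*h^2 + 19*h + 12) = (h^2 - 16)/(h^2 + 4*h + 3)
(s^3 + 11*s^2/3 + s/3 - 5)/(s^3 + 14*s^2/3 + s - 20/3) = (s + 3)/(s + 4)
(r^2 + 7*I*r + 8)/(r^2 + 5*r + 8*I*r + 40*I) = (r - I)/(r + 5)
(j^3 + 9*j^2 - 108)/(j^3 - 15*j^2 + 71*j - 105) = (j^2 + 12*j + 36)/(j^2 - 12*j + 35)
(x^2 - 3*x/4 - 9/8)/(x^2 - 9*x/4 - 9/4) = (x - 3/2)/(x - 3)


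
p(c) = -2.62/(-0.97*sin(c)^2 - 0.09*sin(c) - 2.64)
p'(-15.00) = -0.26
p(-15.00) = 0.88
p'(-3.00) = -0.07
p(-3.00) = 0.99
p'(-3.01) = -0.06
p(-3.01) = 0.99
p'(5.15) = 0.16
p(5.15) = 0.78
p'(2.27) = 0.25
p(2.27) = 0.80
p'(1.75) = 0.07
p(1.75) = 0.71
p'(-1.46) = 0.04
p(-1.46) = 0.75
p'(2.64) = 0.28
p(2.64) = 0.90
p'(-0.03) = -0.01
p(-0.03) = 0.99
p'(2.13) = 0.21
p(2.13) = 0.77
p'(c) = -2.62*(1.94*sin(c)*cos(c) + 0.09*cos(c))/(-0.97*sin(c)^2 - 0.09*sin(c) - 2.64)^2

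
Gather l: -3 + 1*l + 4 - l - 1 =0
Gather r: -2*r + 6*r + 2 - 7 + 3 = 4*r - 2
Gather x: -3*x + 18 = 18 - 3*x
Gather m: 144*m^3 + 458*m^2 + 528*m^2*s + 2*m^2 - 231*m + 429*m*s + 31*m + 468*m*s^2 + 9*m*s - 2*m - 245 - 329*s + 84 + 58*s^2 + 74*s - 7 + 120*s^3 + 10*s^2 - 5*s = 144*m^3 + m^2*(528*s + 460) + m*(468*s^2 + 438*s - 202) + 120*s^3 + 68*s^2 - 260*s - 168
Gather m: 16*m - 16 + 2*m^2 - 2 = 2*m^2 + 16*m - 18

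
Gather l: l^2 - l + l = l^2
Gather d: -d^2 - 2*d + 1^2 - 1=-d^2 - 2*d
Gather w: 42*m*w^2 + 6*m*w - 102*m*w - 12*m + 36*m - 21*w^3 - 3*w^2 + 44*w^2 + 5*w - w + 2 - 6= 24*m - 21*w^3 + w^2*(42*m + 41) + w*(4 - 96*m) - 4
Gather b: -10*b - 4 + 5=1 - 10*b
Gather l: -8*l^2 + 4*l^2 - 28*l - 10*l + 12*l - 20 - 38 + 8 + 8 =-4*l^2 - 26*l - 42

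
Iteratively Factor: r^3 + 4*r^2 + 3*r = (r)*(r^2 + 4*r + 3) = r*(r + 1)*(r + 3)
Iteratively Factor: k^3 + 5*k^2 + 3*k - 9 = (k - 1)*(k^2 + 6*k + 9) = (k - 1)*(k + 3)*(k + 3)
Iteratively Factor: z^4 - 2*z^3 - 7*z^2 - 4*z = (z)*(z^3 - 2*z^2 - 7*z - 4) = z*(z + 1)*(z^2 - 3*z - 4) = z*(z - 4)*(z + 1)*(z + 1)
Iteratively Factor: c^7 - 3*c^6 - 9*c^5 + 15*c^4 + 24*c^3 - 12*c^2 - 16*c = (c + 1)*(c^6 - 4*c^5 - 5*c^4 + 20*c^3 + 4*c^2 - 16*c) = (c - 2)*(c + 1)*(c^5 - 2*c^4 - 9*c^3 + 2*c^2 + 8*c) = c*(c - 2)*(c + 1)*(c^4 - 2*c^3 - 9*c^2 + 2*c + 8) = c*(c - 2)*(c - 1)*(c + 1)*(c^3 - c^2 - 10*c - 8) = c*(c - 4)*(c - 2)*(c - 1)*(c + 1)*(c^2 + 3*c + 2) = c*(c - 4)*(c - 2)*(c - 1)*(c + 1)*(c + 2)*(c + 1)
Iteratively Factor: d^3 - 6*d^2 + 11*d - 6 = (d - 3)*(d^2 - 3*d + 2) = (d - 3)*(d - 2)*(d - 1)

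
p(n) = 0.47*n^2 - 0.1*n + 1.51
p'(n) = 0.94*n - 0.1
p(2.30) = 3.77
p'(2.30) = 2.06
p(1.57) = 2.51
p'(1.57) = 1.38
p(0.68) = 1.66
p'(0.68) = 0.54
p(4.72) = 11.51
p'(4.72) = 4.34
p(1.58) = 2.53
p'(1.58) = 1.39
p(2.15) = 3.47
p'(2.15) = 1.92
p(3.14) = 5.83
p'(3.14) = 2.85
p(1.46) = 2.37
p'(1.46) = 1.27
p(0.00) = 1.51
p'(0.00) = -0.10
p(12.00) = 67.99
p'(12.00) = 11.18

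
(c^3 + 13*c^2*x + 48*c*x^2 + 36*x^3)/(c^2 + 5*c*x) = (c^3 + 13*c^2*x + 48*c*x^2 + 36*x^3)/(c*(c + 5*x))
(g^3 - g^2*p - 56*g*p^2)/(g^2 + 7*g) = (g^2 - g*p - 56*p^2)/(g + 7)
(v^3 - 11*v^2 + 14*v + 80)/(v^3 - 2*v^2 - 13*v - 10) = (v - 8)/(v + 1)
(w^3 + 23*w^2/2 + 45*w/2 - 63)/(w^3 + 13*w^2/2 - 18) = (w + 7)/(w + 2)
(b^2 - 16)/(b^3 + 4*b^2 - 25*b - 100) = (b - 4)/(b^2 - 25)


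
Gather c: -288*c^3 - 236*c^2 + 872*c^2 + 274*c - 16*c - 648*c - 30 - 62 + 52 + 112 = -288*c^3 + 636*c^2 - 390*c + 72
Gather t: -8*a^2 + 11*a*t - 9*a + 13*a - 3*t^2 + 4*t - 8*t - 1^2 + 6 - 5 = -8*a^2 + 4*a - 3*t^2 + t*(11*a - 4)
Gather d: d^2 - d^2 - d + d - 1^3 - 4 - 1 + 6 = 0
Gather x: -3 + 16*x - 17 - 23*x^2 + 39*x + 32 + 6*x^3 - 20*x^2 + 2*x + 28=6*x^3 - 43*x^2 + 57*x + 40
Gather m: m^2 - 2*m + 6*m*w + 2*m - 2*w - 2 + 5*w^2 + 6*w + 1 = m^2 + 6*m*w + 5*w^2 + 4*w - 1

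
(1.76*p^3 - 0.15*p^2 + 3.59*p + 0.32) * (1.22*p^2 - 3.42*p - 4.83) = 2.1472*p^5 - 6.2022*p^4 - 3.608*p^3 - 11.1629*p^2 - 18.4341*p - 1.5456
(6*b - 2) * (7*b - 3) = 42*b^2 - 32*b + 6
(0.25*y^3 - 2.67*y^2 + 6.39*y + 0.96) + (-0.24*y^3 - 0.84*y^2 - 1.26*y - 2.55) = 0.01*y^3 - 3.51*y^2 + 5.13*y - 1.59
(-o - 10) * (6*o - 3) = -6*o^2 - 57*o + 30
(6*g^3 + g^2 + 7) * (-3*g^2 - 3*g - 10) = -18*g^5 - 21*g^4 - 63*g^3 - 31*g^2 - 21*g - 70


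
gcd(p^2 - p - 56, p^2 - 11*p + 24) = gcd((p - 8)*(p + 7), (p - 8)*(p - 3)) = p - 8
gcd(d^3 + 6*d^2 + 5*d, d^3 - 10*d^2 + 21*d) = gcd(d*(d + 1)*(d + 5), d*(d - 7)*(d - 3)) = d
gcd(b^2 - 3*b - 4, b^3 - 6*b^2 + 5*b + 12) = b^2 - 3*b - 4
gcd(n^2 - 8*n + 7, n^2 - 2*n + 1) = n - 1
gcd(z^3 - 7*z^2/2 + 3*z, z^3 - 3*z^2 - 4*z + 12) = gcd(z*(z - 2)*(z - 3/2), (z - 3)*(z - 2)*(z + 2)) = z - 2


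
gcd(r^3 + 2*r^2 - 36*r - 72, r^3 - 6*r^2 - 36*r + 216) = r^2 - 36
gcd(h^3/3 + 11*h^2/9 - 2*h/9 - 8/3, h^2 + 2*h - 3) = h + 3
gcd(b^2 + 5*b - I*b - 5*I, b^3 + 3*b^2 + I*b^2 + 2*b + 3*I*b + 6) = b - I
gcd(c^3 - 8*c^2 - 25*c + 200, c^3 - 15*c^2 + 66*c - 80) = c^2 - 13*c + 40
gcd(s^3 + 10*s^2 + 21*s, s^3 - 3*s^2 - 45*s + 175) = s + 7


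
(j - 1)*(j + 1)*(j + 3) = j^3 + 3*j^2 - j - 3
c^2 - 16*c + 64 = (c - 8)^2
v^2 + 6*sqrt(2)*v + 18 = (v + 3*sqrt(2))^2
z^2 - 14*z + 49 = (z - 7)^2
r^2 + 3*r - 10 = (r - 2)*(r + 5)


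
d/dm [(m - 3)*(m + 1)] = 2*m - 2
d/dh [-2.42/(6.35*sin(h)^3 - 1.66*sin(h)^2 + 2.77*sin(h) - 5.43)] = (46.101*sin(h)^2 - 8.0344*sin(h) + 6.7034)*cos(h)/(6.35*sin(h)^3 - 1.66*sin(h)^2 + 2.77*sin(h) - 5.43)^2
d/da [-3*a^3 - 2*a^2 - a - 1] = -9*a^2 - 4*a - 1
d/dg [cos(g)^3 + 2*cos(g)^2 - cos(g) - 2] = (-3*cos(g)^2 - 4*cos(g) + 1)*sin(g)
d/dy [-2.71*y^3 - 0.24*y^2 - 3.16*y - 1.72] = -8.13*y^2 - 0.48*y - 3.16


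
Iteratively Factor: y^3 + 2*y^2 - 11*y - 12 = (y + 1)*(y^2 + y - 12) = (y - 3)*(y + 1)*(y + 4)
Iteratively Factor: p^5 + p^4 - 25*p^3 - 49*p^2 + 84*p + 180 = (p + 3)*(p^4 - 2*p^3 - 19*p^2 + 8*p + 60) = (p - 5)*(p + 3)*(p^3 + 3*p^2 - 4*p - 12) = (p - 5)*(p - 2)*(p + 3)*(p^2 + 5*p + 6) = (p - 5)*(p - 2)*(p + 3)^2*(p + 2)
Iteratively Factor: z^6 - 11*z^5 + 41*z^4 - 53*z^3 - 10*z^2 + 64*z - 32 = (z - 1)*(z^5 - 10*z^4 + 31*z^3 - 22*z^2 - 32*z + 32) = (z - 4)*(z - 1)*(z^4 - 6*z^3 + 7*z^2 + 6*z - 8) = (z - 4)*(z - 1)^2*(z^3 - 5*z^2 + 2*z + 8) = (z - 4)*(z - 2)*(z - 1)^2*(z^2 - 3*z - 4) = (z - 4)^2*(z - 2)*(z - 1)^2*(z + 1)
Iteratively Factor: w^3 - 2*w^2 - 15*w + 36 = (w + 4)*(w^2 - 6*w + 9) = (w - 3)*(w + 4)*(w - 3)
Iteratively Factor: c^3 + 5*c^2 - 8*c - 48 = (c - 3)*(c^2 + 8*c + 16) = (c - 3)*(c + 4)*(c + 4)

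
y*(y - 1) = y^2 - y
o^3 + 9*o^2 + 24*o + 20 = (o + 2)^2*(o + 5)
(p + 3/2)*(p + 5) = p^2 + 13*p/2 + 15/2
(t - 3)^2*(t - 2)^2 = t^4 - 10*t^3 + 37*t^2 - 60*t + 36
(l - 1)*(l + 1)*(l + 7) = l^3 + 7*l^2 - l - 7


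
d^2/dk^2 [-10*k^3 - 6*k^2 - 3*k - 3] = -60*k - 12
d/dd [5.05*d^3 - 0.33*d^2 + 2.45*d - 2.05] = 15.15*d^2 - 0.66*d + 2.45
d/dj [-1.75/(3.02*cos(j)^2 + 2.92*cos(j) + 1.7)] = -(10.57*cos(j) + 5.11)*sin(j)/(3.02*cos(j)^2 + 2.92*cos(j) + 1.7)^2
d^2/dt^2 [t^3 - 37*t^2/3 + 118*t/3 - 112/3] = 6*t - 74/3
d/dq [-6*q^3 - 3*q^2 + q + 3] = -18*q^2 - 6*q + 1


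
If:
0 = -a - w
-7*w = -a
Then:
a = 0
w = 0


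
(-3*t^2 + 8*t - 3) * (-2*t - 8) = 6*t^3 + 8*t^2 - 58*t + 24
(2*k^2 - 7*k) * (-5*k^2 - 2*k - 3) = -10*k^4 + 31*k^3 + 8*k^2 + 21*k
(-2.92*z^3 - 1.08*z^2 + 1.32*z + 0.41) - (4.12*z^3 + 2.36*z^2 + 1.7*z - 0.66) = -7.04*z^3 - 3.44*z^2 - 0.38*z + 1.07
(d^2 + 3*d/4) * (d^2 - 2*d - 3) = d^4 - 5*d^3/4 - 9*d^2/2 - 9*d/4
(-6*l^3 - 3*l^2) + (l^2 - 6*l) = -6*l^3 - 2*l^2 - 6*l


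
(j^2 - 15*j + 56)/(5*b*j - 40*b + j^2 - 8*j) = (j - 7)/(5*b + j)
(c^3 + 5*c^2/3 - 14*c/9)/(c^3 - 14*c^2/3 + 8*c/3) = (c + 7/3)/(c - 4)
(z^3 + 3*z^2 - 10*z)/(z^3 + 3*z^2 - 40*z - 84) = z*(z^2 + 3*z - 10)/(z^3 + 3*z^2 - 40*z - 84)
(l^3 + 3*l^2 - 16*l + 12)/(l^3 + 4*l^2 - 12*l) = (l - 1)/l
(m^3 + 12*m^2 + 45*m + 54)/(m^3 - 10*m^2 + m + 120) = (m^2 + 9*m + 18)/(m^2 - 13*m + 40)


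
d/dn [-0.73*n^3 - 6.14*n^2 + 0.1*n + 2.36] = -2.19*n^2 - 12.28*n + 0.1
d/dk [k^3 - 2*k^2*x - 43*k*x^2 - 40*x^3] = 3*k^2 - 4*k*x - 43*x^2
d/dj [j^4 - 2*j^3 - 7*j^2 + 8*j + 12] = 4*j^3 - 6*j^2 - 14*j + 8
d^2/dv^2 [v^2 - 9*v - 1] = 2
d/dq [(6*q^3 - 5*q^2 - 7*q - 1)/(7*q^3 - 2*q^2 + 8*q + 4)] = (23*q^4 + 194*q^3 + 39*q^2 - 44*q - 20)/(49*q^6 - 28*q^5 + 116*q^4 + 24*q^3 + 48*q^2 + 64*q + 16)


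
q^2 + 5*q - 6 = (q - 1)*(q + 6)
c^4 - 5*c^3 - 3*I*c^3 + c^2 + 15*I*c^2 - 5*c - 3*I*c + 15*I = (c - 5)*(c - 3*I)*(c - I)*(c + I)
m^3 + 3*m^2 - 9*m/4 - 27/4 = (m - 3/2)*(m + 3/2)*(m + 3)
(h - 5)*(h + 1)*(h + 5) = h^3 + h^2 - 25*h - 25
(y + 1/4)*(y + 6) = y^2 + 25*y/4 + 3/2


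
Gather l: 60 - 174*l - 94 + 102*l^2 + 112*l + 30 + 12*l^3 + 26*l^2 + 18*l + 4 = 12*l^3 + 128*l^2 - 44*l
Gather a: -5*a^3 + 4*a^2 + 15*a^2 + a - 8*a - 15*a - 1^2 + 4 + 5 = -5*a^3 + 19*a^2 - 22*a + 8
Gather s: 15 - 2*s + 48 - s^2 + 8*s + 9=-s^2 + 6*s + 72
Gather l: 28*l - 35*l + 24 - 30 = -7*l - 6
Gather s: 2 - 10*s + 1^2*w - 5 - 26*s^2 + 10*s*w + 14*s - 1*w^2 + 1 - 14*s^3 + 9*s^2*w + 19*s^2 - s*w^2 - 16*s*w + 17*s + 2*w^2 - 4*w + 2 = -14*s^3 + s^2*(9*w - 7) + s*(-w^2 - 6*w + 21) + w^2 - 3*w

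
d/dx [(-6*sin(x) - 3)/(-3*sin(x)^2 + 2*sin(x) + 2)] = 6*(-3*sin(x) + 3*cos(x)^2 - 4)*cos(x)/(-3*sin(x)^2 + 2*sin(x) + 2)^2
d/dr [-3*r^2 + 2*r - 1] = 2 - 6*r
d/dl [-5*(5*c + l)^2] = -50*c - 10*l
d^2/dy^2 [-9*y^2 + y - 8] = -18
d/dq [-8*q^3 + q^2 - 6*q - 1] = -24*q^2 + 2*q - 6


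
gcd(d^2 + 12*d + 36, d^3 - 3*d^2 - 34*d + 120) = d + 6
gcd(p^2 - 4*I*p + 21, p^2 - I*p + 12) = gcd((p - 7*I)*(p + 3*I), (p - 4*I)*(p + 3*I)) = p + 3*I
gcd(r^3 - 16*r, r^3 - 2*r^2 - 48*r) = r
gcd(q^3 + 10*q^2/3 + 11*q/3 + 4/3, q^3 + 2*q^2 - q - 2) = q + 1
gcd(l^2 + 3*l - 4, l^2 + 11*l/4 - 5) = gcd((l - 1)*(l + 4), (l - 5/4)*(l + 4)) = l + 4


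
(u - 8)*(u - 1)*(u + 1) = u^3 - 8*u^2 - u + 8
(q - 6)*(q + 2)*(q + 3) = q^3 - q^2 - 24*q - 36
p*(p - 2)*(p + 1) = p^3 - p^2 - 2*p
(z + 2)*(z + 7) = z^2 + 9*z + 14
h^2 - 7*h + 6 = (h - 6)*(h - 1)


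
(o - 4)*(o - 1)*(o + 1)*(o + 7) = o^4 + 3*o^3 - 29*o^2 - 3*o + 28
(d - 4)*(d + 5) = d^2 + d - 20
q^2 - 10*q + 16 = (q - 8)*(q - 2)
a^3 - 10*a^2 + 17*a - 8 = (a - 8)*(a - 1)^2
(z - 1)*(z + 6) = z^2 + 5*z - 6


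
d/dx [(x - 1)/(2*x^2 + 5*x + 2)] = (2*x^2 + 5*x - (x - 1)*(4*x + 5) + 2)/(2*x^2 + 5*x + 2)^2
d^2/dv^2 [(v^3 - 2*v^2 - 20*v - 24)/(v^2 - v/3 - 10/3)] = 6*(-155*v^3 - 798*v^2 - 1284*v - 744)/(27*v^6 - 27*v^5 - 261*v^4 + 179*v^3 + 870*v^2 - 300*v - 1000)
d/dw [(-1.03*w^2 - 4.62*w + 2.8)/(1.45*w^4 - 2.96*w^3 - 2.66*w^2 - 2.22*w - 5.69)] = (2.987*w^5 + 17.0482*w^4 - 43.5904*w^3 + 14.8614*w^2 + 26.6174*w + 32.5038)/(2.1025*w^8 - 8.584*w^7 + 1.0476*w^6 + 9.3092*w^5 + 3.717*w^4 + 45.4952*w^3 + 35.1992*w^2 + 25.2636*w + 32.3761)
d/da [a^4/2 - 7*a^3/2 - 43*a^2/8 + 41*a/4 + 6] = 2*a^3 - 21*a^2/2 - 43*a/4 + 41/4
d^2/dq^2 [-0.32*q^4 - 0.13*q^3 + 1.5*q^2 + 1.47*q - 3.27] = -3.84*q^2 - 0.78*q + 3.0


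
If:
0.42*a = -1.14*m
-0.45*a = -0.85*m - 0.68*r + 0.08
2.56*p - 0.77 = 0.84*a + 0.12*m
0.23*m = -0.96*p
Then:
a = -1.35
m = 0.50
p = -0.12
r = -1.40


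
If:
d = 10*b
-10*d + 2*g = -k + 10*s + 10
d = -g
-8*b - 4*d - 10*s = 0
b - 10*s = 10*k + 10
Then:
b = -10/61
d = -100/61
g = 100/61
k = -110/61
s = 48/61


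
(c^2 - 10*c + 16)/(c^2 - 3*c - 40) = (c - 2)/(c + 5)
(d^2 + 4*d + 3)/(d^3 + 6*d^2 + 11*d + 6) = 1/(d + 2)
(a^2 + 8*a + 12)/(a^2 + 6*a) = (a + 2)/a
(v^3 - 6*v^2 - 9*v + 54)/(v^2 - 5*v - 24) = (v^2 - 9*v + 18)/(v - 8)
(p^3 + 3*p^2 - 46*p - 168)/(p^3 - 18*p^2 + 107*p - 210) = (p^2 + 10*p + 24)/(p^2 - 11*p + 30)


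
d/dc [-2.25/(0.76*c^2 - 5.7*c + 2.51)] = (3.42*c - 12.825)/(0.76*c^2 - 5.7*c + 2.51)^2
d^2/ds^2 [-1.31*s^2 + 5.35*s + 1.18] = -2.62000000000000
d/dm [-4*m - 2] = -4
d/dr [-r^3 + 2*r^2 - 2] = r*(4 - 3*r)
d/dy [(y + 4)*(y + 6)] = 2*y + 10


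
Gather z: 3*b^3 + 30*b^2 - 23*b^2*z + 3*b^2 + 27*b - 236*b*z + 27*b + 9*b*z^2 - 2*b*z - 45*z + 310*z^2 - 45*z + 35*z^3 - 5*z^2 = 3*b^3 + 33*b^2 + 54*b + 35*z^3 + z^2*(9*b + 305) + z*(-23*b^2 - 238*b - 90)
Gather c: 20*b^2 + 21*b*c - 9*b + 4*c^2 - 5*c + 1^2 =20*b^2 - 9*b + 4*c^2 + c*(21*b - 5) + 1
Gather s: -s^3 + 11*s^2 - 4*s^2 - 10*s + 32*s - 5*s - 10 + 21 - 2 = -s^3 + 7*s^2 + 17*s + 9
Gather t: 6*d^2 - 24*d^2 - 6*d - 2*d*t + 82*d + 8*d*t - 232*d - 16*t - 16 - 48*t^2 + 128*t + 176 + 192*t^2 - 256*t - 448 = -18*d^2 - 156*d + 144*t^2 + t*(6*d - 144) - 288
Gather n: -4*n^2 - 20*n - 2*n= -4*n^2 - 22*n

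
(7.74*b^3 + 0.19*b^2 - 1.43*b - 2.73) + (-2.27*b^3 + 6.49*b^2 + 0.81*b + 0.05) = 5.47*b^3 + 6.68*b^2 - 0.62*b - 2.68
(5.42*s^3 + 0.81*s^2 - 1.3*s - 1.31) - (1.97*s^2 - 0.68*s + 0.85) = 5.42*s^3 - 1.16*s^2 - 0.62*s - 2.16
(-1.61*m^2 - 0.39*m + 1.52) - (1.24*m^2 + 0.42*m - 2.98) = -2.85*m^2 - 0.81*m + 4.5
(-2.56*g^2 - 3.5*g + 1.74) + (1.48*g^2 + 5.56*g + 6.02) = -1.08*g^2 + 2.06*g + 7.76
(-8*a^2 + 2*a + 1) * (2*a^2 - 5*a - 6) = -16*a^4 + 44*a^3 + 40*a^2 - 17*a - 6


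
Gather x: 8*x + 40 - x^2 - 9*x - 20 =-x^2 - x + 20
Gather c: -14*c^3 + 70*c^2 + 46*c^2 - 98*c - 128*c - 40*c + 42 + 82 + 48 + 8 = -14*c^3 + 116*c^2 - 266*c + 180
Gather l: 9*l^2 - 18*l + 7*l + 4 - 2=9*l^2 - 11*l + 2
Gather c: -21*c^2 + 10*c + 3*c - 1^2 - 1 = -21*c^2 + 13*c - 2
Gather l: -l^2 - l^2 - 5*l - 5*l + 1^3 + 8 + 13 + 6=-2*l^2 - 10*l + 28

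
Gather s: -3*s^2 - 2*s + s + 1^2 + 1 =-3*s^2 - s + 2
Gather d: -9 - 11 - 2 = -22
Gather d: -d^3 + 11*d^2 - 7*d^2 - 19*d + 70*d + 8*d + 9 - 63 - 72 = -d^3 + 4*d^2 + 59*d - 126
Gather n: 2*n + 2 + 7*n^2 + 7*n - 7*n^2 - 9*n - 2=0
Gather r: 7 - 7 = 0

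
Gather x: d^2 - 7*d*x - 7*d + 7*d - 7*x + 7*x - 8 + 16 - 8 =d^2 - 7*d*x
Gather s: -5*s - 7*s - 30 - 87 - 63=-12*s - 180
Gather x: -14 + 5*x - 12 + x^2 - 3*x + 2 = x^2 + 2*x - 24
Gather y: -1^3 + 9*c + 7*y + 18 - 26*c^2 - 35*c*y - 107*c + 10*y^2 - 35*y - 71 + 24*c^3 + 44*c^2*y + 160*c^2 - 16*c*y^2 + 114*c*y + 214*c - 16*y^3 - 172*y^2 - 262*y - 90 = 24*c^3 + 134*c^2 + 116*c - 16*y^3 + y^2*(-16*c - 162) + y*(44*c^2 + 79*c - 290) - 144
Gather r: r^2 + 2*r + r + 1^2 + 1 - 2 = r^2 + 3*r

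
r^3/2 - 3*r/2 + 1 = (r/2 + 1)*(r - 1)^2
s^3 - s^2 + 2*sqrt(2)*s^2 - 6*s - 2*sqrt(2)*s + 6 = (s - 1)*(s - sqrt(2))*(s + 3*sqrt(2))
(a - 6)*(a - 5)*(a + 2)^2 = a^4 - 7*a^3 - 10*a^2 + 76*a + 120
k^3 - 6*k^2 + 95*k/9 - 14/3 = (k - 3)*(k - 7/3)*(k - 2/3)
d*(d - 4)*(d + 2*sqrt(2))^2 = d^4 - 4*d^3 + 4*sqrt(2)*d^3 - 16*sqrt(2)*d^2 + 8*d^2 - 32*d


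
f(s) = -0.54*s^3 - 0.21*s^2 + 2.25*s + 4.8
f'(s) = -1.62*s^2 - 0.42*s + 2.25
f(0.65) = 6.03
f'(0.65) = 1.29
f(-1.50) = 2.78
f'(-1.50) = -0.76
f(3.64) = -15.84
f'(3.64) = -20.74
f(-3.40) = 15.95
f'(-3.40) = -15.05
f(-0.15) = 4.46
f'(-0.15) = 2.28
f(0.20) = 5.24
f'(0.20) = 2.10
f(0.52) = 5.84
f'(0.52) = 1.59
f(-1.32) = 2.71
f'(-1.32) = -0.02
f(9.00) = -385.62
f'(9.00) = -132.75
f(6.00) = -105.90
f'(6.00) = -58.59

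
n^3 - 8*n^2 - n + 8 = (n - 8)*(n - 1)*(n + 1)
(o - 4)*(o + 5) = o^2 + o - 20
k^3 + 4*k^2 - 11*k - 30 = (k - 3)*(k + 2)*(k + 5)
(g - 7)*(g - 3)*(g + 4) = g^3 - 6*g^2 - 19*g + 84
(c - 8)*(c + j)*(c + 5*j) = c^3 + 6*c^2*j - 8*c^2 + 5*c*j^2 - 48*c*j - 40*j^2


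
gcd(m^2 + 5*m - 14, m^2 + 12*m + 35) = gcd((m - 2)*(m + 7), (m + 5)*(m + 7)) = m + 7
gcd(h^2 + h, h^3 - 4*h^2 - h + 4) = h + 1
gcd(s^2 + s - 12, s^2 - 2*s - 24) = s + 4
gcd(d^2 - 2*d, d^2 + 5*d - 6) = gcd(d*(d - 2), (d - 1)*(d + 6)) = 1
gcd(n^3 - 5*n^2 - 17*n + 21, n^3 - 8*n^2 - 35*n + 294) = n - 7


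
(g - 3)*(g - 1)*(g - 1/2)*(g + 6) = g^4 + 3*g^3/2 - 22*g^2 + 57*g/2 - 9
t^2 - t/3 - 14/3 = (t - 7/3)*(t + 2)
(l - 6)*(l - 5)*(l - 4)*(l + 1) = l^4 - 14*l^3 + 59*l^2 - 46*l - 120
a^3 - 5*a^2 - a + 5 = (a - 5)*(a - 1)*(a + 1)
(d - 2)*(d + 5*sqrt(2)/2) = d^2 - 2*d + 5*sqrt(2)*d/2 - 5*sqrt(2)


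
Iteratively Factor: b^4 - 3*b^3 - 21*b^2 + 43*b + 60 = (b + 1)*(b^3 - 4*b^2 - 17*b + 60) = (b - 5)*(b + 1)*(b^2 + b - 12) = (b - 5)*(b + 1)*(b + 4)*(b - 3)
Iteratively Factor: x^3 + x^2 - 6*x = (x)*(x^2 + x - 6) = x*(x + 3)*(x - 2)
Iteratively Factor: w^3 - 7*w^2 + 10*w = (w)*(w^2 - 7*w + 10) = w*(w - 2)*(w - 5)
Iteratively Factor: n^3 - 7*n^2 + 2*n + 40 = (n - 5)*(n^2 - 2*n - 8) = (n - 5)*(n - 4)*(n + 2)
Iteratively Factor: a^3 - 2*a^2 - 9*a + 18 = (a - 3)*(a^2 + a - 6) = (a - 3)*(a - 2)*(a + 3)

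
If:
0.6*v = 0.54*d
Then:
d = 1.11111111111111*v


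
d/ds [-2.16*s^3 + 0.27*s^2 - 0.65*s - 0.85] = -6.48*s^2 + 0.54*s - 0.65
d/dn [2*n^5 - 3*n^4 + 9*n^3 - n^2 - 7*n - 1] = 10*n^4 - 12*n^3 + 27*n^2 - 2*n - 7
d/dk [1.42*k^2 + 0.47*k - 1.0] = 2.84*k + 0.47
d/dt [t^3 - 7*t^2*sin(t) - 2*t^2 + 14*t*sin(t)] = -7*t^2*cos(t) + 3*t^2 + 14*sqrt(2)*t*cos(t + pi/4) - 4*t + 14*sin(t)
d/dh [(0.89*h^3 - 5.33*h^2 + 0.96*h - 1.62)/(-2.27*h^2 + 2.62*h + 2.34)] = (-2.0203*h^4 + 4.6636*h^3 - 5.5376*h^2 - 32.2992*h + 6.4908)/(5.1529*h^4 - 11.8948*h^3 - 3.7592*h^2 + 12.2616*h + 5.4756)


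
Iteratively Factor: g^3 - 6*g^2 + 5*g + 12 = (g + 1)*(g^2 - 7*g + 12) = (g - 4)*(g + 1)*(g - 3)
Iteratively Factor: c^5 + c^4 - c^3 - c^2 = (c)*(c^4 + c^3 - c^2 - c) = c*(c + 1)*(c^3 - c) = c*(c - 1)*(c + 1)*(c^2 + c) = c*(c - 1)*(c + 1)^2*(c)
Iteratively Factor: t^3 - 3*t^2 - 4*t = (t + 1)*(t^2 - 4*t) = t*(t + 1)*(t - 4)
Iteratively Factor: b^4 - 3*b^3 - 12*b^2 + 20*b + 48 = (b + 2)*(b^3 - 5*b^2 - 2*b + 24) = (b - 3)*(b + 2)*(b^2 - 2*b - 8) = (b - 3)*(b + 2)^2*(b - 4)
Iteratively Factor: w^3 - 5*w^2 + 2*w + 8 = (w - 4)*(w^2 - w - 2) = (w - 4)*(w + 1)*(w - 2)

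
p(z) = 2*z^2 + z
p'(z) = 4*z + 1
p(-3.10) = 16.12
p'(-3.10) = -11.40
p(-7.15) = 95.10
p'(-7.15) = -27.60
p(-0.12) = -0.09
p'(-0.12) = 0.52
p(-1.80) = 4.68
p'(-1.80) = -6.20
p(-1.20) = 1.68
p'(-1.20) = -3.80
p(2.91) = 19.85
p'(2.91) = 12.64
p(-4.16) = 30.45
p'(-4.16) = -15.64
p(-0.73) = 0.34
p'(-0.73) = -1.92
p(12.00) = 300.00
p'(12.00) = 49.00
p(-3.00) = 15.00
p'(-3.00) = -11.00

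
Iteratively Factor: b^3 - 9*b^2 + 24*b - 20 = (b - 2)*(b^2 - 7*b + 10) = (b - 2)^2*(b - 5)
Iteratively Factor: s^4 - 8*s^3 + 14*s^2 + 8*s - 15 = (s + 1)*(s^3 - 9*s^2 + 23*s - 15) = (s - 5)*(s + 1)*(s^2 - 4*s + 3) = (s - 5)*(s - 3)*(s + 1)*(s - 1)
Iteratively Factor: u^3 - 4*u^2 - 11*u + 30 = (u + 3)*(u^2 - 7*u + 10) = (u - 5)*(u + 3)*(u - 2)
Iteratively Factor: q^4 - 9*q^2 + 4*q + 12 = (q - 2)*(q^3 + 2*q^2 - 5*q - 6) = (q - 2)^2*(q^2 + 4*q + 3) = (q - 2)^2*(q + 3)*(q + 1)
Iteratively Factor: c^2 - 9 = (c + 3)*(c - 3)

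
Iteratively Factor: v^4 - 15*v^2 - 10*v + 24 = (v - 4)*(v^3 + 4*v^2 + v - 6) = (v - 4)*(v + 2)*(v^2 + 2*v - 3) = (v - 4)*(v - 1)*(v + 2)*(v + 3)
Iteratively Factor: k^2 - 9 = (k - 3)*(k + 3)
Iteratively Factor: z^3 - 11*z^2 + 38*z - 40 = (z - 4)*(z^2 - 7*z + 10) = (z - 4)*(z - 2)*(z - 5)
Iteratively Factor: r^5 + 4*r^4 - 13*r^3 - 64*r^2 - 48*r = (r)*(r^4 + 4*r^3 - 13*r^2 - 64*r - 48) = r*(r + 4)*(r^3 - 13*r - 12) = r*(r + 1)*(r + 4)*(r^2 - r - 12) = r*(r + 1)*(r + 3)*(r + 4)*(r - 4)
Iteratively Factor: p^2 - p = (p)*(p - 1)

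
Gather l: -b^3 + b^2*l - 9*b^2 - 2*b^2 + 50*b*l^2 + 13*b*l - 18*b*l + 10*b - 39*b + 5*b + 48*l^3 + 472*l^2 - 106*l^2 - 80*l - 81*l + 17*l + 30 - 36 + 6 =-b^3 - 11*b^2 - 24*b + 48*l^3 + l^2*(50*b + 366) + l*(b^2 - 5*b - 144)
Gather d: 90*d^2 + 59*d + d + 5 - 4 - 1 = 90*d^2 + 60*d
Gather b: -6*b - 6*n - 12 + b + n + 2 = -5*b - 5*n - 10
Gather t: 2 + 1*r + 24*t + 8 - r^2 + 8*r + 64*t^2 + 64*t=-r^2 + 9*r + 64*t^2 + 88*t + 10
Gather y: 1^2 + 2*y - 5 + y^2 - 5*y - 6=y^2 - 3*y - 10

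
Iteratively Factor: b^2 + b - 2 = (b + 2)*(b - 1)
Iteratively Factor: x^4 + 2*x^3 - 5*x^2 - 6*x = (x + 3)*(x^3 - x^2 - 2*x) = (x + 1)*(x + 3)*(x^2 - 2*x) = (x - 2)*(x + 1)*(x + 3)*(x)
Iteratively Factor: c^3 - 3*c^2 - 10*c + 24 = (c - 4)*(c^2 + c - 6) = (c - 4)*(c - 2)*(c + 3)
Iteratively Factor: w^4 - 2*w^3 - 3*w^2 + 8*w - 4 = (w - 2)*(w^3 - 3*w + 2) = (w - 2)*(w - 1)*(w^2 + w - 2) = (w - 2)*(w - 1)^2*(w + 2)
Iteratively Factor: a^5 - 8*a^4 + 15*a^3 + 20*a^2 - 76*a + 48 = (a - 2)*(a^4 - 6*a^3 + 3*a^2 + 26*a - 24) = (a - 4)*(a - 2)*(a^3 - 2*a^2 - 5*a + 6) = (a - 4)*(a - 2)*(a - 1)*(a^2 - a - 6) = (a - 4)*(a - 3)*(a - 2)*(a - 1)*(a + 2)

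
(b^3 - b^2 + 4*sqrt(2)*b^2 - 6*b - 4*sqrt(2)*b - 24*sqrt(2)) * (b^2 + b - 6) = b^5 + 4*sqrt(2)*b^4 - 13*b^3 - 52*sqrt(2)*b^2 + 36*b + 144*sqrt(2)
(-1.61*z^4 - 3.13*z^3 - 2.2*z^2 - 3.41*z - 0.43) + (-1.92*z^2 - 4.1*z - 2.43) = -1.61*z^4 - 3.13*z^3 - 4.12*z^2 - 7.51*z - 2.86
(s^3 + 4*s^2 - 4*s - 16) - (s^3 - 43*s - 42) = 4*s^2 + 39*s + 26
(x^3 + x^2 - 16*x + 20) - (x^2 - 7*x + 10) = x^3 - 9*x + 10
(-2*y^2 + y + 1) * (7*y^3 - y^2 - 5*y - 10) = -14*y^5 + 9*y^4 + 16*y^3 + 14*y^2 - 15*y - 10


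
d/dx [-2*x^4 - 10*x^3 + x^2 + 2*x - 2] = -8*x^3 - 30*x^2 + 2*x + 2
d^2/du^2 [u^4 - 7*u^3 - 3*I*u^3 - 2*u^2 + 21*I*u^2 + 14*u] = 12*u^2 + u*(-42 - 18*I) - 4 + 42*I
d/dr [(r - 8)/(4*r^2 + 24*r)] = (-r^2 + 16*r + 48)/(4*r^2*(r^2 + 12*r + 36))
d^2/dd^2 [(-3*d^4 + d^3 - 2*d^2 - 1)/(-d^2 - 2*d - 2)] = 2*(3*d^6 + 18*d^5 + 54*d^4 + 90*d^3 + 51*d^2 - 6*d + 10)/(d^6 + 6*d^5 + 18*d^4 + 32*d^3 + 36*d^2 + 24*d + 8)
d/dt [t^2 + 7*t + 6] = 2*t + 7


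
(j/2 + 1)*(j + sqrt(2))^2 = j^3/2 + j^2 + sqrt(2)*j^2 + j + 2*sqrt(2)*j + 2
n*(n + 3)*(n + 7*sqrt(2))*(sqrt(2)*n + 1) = sqrt(2)*n^4 + 3*sqrt(2)*n^3 + 15*n^3 + 7*sqrt(2)*n^2 + 45*n^2 + 21*sqrt(2)*n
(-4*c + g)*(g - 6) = -4*c*g + 24*c + g^2 - 6*g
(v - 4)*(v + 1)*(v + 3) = v^3 - 13*v - 12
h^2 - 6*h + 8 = (h - 4)*(h - 2)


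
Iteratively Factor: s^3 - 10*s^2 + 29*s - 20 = (s - 1)*(s^2 - 9*s + 20) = (s - 5)*(s - 1)*(s - 4)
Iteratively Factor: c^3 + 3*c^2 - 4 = (c + 2)*(c^2 + c - 2) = (c - 1)*(c + 2)*(c + 2)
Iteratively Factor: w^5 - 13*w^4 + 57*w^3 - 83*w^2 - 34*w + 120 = (w - 5)*(w^4 - 8*w^3 + 17*w^2 + 2*w - 24) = (w - 5)*(w - 3)*(w^3 - 5*w^2 + 2*w + 8) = (w - 5)*(w - 3)*(w - 2)*(w^2 - 3*w - 4) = (w - 5)*(w - 3)*(w - 2)*(w + 1)*(w - 4)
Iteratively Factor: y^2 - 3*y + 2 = (y - 2)*(y - 1)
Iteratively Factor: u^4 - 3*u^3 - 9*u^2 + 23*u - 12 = (u - 1)*(u^3 - 2*u^2 - 11*u + 12) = (u - 4)*(u - 1)*(u^2 + 2*u - 3) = (u - 4)*(u - 1)^2*(u + 3)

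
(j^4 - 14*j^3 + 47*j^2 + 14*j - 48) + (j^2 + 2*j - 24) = j^4 - 14*j^3 + 48*j^2 + 16*j - 72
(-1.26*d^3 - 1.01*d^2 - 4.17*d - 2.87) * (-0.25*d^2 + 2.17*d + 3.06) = 0.315*d^5 - 2.4817*d^4 - 5.0048*d^3 - 11.422*d^2 - 18.9881*d - 8.7822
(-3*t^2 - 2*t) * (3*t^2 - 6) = -9*t^4 - 6*t^3 + 18*t^2 + 12*t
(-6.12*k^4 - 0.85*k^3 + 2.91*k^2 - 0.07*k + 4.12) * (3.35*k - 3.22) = -20.502*k^5 + 16.8589*k^4 + 12.4855*k^3 - 9.6047*k^2 + 14.0274*k - 13.2664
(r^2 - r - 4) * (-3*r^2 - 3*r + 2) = -3*r^4 + 17*r^2 + 10*r - 8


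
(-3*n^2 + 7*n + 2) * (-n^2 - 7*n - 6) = 3*n^4 + 14*n^3 - 33*n^2 - 56*n - 12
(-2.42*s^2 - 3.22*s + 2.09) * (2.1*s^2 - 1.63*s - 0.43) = -5.082*s^4 - 2.8174*s^3 + 10.6782*s^2 - 2.0221*s - 0.8987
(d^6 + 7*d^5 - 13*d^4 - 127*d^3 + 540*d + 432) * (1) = d^6 + 7*d^5 - 13*d^4 - 127*d^3 + 540*d + 432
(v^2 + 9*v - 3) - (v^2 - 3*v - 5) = 12*v + 2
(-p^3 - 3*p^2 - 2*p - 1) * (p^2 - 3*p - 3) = -p^5 + 10*p^3 + 14*p^2 + 9*p + 3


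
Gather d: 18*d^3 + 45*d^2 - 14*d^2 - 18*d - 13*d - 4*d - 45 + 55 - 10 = 18*d^3 + 31*d^2 - 35*d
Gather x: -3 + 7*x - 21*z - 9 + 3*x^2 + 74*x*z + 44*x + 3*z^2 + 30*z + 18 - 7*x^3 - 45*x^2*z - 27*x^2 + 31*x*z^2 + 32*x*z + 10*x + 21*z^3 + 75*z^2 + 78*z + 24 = -7*x^3 + x^2*(-45*z - 24) + x*(31*z^2 + 106*z + 61) + 21*z^3 + 78*z^2 + 87*z + 30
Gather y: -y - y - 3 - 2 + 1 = -2*y - 4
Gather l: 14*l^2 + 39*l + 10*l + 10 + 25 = 14*l^2 + 49*l + 35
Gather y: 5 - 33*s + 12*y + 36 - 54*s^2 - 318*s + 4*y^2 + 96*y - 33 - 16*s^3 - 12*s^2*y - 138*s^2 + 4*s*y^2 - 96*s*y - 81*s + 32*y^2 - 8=-16*s^3 - 192*s^2 - 432*s + y^2*(4*s + 36) + y*(-12*s^2 - 96*s + 108)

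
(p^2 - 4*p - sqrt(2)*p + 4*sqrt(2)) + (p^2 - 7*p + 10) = 2*p^2 - 11*p - sqrt(2)*p + 4*sqrt(2) + 10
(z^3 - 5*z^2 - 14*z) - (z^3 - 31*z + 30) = -5*z^2 + 17*z - 30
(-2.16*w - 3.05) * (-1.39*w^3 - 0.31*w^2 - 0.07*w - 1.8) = 3.0024*w^4 + 4.9091*w^3 + 1.0967*w^2 + 4.1015*w + 5.49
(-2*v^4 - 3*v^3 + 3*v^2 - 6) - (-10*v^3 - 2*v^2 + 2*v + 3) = -2*v^4 + 7*v^3 + 5*v^2 - 2*v - 9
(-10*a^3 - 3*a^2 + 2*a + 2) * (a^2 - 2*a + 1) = -10*a^5 + 17*a^4 - 2*a^3 - 5*a^2 - 2*a + 2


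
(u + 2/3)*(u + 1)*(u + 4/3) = u^3 + 3*u^2 + 26*u/9 + 8/9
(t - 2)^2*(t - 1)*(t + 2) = t^4 - 3*t^3 - 2*t^2 + 12*t - 8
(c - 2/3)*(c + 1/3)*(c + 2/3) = c^3 + c^2/3 - 4*c/9 - 4/27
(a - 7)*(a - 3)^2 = a^3 - 13*a^2 + 51*a - 63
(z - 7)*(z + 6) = z^2 - z - 42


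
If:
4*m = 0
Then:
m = 0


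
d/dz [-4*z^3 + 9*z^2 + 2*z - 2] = -12*z^2 + 18*z + 2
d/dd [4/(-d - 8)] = 4/(d + 8)^2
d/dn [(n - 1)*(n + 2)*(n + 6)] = 3*n^2 + 14*n + 4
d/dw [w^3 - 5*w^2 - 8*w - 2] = 3*w^2 - 10*w - 8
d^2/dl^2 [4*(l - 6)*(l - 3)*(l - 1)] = 24*l - 80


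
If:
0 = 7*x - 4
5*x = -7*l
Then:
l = -20/49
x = 4/7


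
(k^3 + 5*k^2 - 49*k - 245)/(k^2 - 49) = k + 5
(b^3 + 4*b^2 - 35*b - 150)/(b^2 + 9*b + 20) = (b^2 - b - 30)/(b + 4)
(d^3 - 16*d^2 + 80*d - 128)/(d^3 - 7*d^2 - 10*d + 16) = (d^2 - 8*d + 16)/(d^2 + d - 2)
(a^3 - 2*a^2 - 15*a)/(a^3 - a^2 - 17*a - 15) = a/(a + 1)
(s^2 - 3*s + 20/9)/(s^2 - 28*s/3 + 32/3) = (s - 5/3)/(s - 8)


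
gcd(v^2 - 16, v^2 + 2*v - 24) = v - 4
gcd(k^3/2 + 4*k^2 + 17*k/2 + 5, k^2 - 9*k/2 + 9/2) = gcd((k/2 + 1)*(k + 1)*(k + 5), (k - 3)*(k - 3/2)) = 1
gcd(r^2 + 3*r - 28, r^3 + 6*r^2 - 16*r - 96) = r - 4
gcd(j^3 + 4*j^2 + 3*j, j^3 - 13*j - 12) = j^2 + 4*j + 3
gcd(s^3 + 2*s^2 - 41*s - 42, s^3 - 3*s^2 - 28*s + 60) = s - 6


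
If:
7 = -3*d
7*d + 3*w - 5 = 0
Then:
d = -7/3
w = 64/9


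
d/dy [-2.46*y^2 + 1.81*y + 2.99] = 1.81 - 4.92*y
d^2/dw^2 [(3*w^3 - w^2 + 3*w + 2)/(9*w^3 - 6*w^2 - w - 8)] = 2*(81*w^6 + 810*w^5 + 1755*w^4 - 1368*w^3 + 1674*w^2 + 612*w - 182)/(729*w^9 - 1458*w^8 + 729*w^7 - 1836*w^6 + 2511*w^5 - 450*w^4 + 1439*w^3 - 1176*w^2 - 192*w - 512)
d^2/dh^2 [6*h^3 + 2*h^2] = 36*h + 4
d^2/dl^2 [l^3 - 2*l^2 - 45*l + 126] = 6*l - 4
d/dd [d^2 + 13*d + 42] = 2*d + 13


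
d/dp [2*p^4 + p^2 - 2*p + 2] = 8*p^3 + 2*p - 2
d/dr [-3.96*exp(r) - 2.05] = -3.96*exp(r)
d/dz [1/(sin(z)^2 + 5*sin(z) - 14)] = -(2*sin(z) + 5)*cos(z)/(sin(z)^2 + 5*sin(z) - 14)^2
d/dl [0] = 0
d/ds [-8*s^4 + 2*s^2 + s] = -32*s^3 + 4*s + 1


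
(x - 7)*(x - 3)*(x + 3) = x^3 - 7*x^2 - 9*x + 63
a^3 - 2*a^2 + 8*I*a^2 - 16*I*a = a*(a - 2)*(a + 8*I)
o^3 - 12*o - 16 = (o - 4)*(o + 2)^2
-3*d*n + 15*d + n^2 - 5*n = (-3*d + n)*(n - 5)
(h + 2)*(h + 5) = h^2 + 7*h + 10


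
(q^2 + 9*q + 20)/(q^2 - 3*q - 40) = (q + 4)/(q - 8)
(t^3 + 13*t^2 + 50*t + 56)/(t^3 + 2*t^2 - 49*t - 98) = (t + 4)/(t - 7)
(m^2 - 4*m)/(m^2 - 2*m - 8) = m/(m + 2)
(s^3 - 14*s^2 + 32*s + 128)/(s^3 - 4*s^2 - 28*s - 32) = (s - 8)/(s + 2)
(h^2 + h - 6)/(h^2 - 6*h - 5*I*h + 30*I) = (h^2 + h - 6)/(h^2 - 6*h - 5*I*h + 30*I)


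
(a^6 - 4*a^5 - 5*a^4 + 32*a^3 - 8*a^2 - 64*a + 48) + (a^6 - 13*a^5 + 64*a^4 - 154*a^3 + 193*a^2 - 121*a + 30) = 2*a^6 - 17*a^5 + 59*a^4 - 122*a^3 + 185*a^2 - 185*a + 78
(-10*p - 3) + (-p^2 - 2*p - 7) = -p^2 - 12*p - 10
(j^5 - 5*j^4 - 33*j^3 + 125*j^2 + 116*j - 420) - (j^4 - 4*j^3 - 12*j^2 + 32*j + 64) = j^5 - 6*j^4 - 29*j^3 + 137*j^2 + 84*j - 484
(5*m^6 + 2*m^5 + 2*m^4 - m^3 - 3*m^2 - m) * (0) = 0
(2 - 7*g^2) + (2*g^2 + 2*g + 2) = -5*g^2 + 2*g + 4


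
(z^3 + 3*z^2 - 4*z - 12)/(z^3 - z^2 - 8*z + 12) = (z + 2)/(z - 2)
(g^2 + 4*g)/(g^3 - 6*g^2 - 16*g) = (g + 4)/(g^2 - 6*g - 16)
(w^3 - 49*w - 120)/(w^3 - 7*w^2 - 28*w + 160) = (w + 3)/(w - 4)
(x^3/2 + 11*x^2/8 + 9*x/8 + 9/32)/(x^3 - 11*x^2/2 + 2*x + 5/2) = (8*x^2 + 18*x + 9)/(16*(x^2 - 6*x + 5))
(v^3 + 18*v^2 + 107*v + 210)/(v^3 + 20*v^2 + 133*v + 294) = (v + 5)/(v + 7)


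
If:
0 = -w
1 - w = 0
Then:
No Solution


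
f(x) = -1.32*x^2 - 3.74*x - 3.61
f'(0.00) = -3.74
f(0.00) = -3.61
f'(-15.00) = 35.86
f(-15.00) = -244.51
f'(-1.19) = -0.60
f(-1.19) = -1.03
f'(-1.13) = -0.76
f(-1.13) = -1.07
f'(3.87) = -13.96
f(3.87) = -37.85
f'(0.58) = -5.27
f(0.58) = -6.22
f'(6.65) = -21.30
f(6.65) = -86.85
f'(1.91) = -8.78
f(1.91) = -15.57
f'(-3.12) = 4.50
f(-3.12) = -4.79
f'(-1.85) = 1.14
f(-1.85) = -1.21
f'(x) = -2.64*x - 3.74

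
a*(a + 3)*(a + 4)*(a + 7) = a^4 + 14*a^3 + 61*a^2 + 84*a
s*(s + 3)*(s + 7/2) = s^3 + 13*s^2/2 + 21*s/2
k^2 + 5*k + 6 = (k + 2)*(k + 3)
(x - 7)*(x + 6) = x^2 - x - 42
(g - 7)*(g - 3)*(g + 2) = g^3 - 8*g^2 + g + 42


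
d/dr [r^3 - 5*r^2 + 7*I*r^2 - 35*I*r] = 3*r^2 + r*(-10 + 14*I) - 35*I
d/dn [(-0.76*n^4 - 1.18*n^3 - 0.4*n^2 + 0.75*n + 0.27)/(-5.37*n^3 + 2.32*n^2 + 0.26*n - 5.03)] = (4.0812*n^6 - 3.5264*n^5 - 5.4784*n^4 + 22.7326*n^3 + 20.3119*n^2 + 2.7712*n - 3.8427)/(28.8369*n^6 - 24.9168*n^5 + 2.59*n^4 + 55.2286*n^3 - 23.2716*n^2 - 2.6156*n + 25.3009)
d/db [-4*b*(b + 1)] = -8*b - 4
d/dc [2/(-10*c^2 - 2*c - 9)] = 4*(10*c + 1)/(10*c^2 + 2*c + 9)^2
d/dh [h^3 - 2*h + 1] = 3*h^2 - 2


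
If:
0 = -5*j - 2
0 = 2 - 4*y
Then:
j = -2/5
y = 1/2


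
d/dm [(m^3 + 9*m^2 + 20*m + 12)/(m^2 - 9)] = (m^4 - 47*m^2 - 186*m - 180)/(m^4 - 18*m^2 + 81)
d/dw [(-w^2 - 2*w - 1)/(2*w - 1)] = 2*(-w^2 + w + 2)/(4*w^2 - 4*w + 1)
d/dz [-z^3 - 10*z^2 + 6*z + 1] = -3*z^2 - 20*z + 6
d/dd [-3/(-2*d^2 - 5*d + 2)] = 3*(-4*d - 5)/(2*d^2 + 5*d - 2)^2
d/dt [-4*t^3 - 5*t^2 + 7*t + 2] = -12*t^2 - 10*t + 7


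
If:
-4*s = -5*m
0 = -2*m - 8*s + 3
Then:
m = 1/4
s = 5/16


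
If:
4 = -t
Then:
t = -4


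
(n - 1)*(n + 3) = n^2 + 2*n - 3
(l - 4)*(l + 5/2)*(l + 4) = l^3 + 5*l^2/2 - 16*l - 40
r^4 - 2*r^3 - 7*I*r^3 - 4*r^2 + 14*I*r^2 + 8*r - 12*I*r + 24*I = (r - 2)*(r - 6*I)*(r - 2*I)*(r + I)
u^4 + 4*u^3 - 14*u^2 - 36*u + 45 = (u - 3)*(u - 1)*(u + 3)*(u + 5)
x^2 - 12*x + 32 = (x - 8)*(x - 4)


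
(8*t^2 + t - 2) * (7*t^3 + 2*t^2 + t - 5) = 56*t^5 + 23*t^4 - 4*t^3 - 43*t^2 - 7*t + 10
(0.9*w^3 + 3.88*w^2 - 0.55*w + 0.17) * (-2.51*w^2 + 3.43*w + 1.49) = -2.259*w^5 - 6.6518*w^4 + 16.0299*w^3 + 3.468*w^2 - 0.2364*w + 0.2533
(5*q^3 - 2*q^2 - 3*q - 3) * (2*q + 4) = 10*q^4 + 16*q^3 - 14*q^2 - 18*q - 12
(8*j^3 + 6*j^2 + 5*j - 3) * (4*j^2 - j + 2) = 32*j^5 + 16*j^4 + 30*j^3 - 5*j^2 + 13*j - 6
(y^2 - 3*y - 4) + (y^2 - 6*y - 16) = 2*y^2 - 9*y - 20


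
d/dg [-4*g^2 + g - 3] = 1 - 8*g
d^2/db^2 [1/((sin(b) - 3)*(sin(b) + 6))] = (-4*sin(b)^4 - 9*sin(b)^3 - 75*sin(b)^2 - 36*sin(b) + 54)/((sin(b) - 3)^3*(sin(b) + 6)^3)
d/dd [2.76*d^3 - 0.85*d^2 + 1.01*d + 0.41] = 8.28*d^2 - 1.7*d + 1.01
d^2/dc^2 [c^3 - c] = 6*c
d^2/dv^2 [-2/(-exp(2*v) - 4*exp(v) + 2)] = 8*(-(exp(v) + 1)*(exp(2*v) + 4*exp(v) - 2) + 2*(exp(v) + 2)^2*exp(v))*exp(v)/(exp(2*v) + 4*exp(v) - 2)^3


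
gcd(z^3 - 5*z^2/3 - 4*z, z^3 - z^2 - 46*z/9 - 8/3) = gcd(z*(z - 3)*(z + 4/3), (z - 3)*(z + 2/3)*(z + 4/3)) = z^2 - 5*z/3 - 4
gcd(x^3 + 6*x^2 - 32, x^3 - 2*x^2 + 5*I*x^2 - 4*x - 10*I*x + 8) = x - 2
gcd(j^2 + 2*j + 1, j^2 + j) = j + 1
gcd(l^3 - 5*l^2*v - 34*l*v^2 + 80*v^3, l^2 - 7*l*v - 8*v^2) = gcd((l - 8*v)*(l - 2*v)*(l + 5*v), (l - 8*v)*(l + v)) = -l + 8*v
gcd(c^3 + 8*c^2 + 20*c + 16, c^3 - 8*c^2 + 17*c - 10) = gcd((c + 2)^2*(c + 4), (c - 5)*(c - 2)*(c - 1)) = 1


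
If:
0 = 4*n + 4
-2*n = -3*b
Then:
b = -2/3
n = -1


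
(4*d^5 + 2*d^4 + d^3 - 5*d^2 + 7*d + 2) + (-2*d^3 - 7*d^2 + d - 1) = 4*d^5 + 2*d^4 - d^3 - 12*d^2 + 8*d + 1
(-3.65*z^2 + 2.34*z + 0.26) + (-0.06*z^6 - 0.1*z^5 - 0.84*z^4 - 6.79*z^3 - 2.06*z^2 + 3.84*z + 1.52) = -0.06*z^6 - 0.1*z^5 - 0.84*z^4 - 6.79*z^3 - 5.71*z^2 + 6.18*z + 1.78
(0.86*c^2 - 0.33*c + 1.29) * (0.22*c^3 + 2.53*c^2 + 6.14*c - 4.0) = 0.1892*c^5 + 2.1032*c^4 + 4.7293*c^3 - 2.2025*c^2 + 9.2406*c - 5.16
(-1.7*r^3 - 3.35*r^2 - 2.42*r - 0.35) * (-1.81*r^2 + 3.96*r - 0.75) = 3.077*r^5 - 0.6685*r^4 - 7.6108*r^3 - 6.4372*r^2 + 0.429*r + 0.2625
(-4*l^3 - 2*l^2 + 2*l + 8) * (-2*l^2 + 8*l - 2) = 8*l^5 - 28*l^4 - 12*l^3 + 4*l^2 + 60*l - 16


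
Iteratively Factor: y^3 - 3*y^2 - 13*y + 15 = (y - 1)*(y^2 - 2*y - 15) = (y - 1)*(y + 3)*(y - 5)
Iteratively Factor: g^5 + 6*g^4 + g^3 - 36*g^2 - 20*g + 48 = (g + 3)*(g^4 + 3*g^3 - 8*g^2 - 12*g + 16) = (g - 2)*(g + 3)*(g^3 + 5*g^2 + 2*g - 8) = (g - 2)*(g + 3)*(g + 4)*(g^2 + g - 2) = (g - 2)*(g - 1)*(g + 3)*(g + 4)*(g + 2)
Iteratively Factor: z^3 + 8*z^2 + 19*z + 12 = (z + 1)*(z^2 + 7*z + 12) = (z + 1)*(z + 4)*(z + 3)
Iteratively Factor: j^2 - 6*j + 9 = (j - 3)*(j - 3)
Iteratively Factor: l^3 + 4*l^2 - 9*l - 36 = (l + 3)*(l^2 + l - 12) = (l - 3)*(l + 3)*(l + 4)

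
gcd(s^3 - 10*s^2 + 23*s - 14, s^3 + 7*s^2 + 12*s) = 1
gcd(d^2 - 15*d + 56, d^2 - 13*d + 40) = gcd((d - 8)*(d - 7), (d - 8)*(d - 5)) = d - 8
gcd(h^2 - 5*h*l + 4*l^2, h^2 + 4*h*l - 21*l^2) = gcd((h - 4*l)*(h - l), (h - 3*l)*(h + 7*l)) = 1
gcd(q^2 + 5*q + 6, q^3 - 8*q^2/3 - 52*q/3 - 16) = q + 2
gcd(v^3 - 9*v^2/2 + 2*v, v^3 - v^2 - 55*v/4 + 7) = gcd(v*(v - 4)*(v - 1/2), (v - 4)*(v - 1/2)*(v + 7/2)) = v^2 - 9*v/2 + 2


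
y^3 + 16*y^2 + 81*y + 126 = (y + 3)*(y + 6)*(y + 7)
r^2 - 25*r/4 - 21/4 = (r - 7)*(r + 3/4)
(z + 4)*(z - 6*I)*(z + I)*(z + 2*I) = z^4 + 4*z^3 - 3*I*z^3 + 16*z^2 - 12*I*z^2 + 64*z + 12*I*z + 48*I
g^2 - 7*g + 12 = (g - 4)*(g - 3)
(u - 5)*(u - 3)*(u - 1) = u^3 - 9*u^2 + 23*u - 15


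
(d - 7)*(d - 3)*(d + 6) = d^3 - 4*d^2 - 39*d + 126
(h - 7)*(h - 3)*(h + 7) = h^3 - 3*h^2 - 49*h + 147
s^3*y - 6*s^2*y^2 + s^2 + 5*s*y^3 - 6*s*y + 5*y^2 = (s - 5*y)*(s - y)*(s*y + 1)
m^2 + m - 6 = (m - 2)*(m + 3)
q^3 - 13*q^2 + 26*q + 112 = (q - 8)*(q - 7)*(q + 2)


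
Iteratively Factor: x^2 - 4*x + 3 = (x - 3)*(x - 1)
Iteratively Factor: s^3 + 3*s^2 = (s + 3)*(s^2) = s*(s + 3)*(s)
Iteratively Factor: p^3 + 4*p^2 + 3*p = (p)*(p^2 + 4*p + 3) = p*(p + 3)*(p + 1)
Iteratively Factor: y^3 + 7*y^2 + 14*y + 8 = (y + 2)*(y^2 + 5*y + 4) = (y + 1)*(y + 2)*(y + 4)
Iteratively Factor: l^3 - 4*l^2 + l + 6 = (l + 1)*(l^2 - 5*l + 6) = (l - 2)*(l + 1)*(l - 3)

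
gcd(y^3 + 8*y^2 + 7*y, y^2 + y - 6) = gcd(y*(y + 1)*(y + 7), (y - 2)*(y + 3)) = 1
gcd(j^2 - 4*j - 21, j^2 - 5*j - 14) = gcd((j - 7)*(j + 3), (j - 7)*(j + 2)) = j - 7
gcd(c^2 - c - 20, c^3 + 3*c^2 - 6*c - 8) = c + 4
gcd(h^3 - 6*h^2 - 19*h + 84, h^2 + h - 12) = h^2 + h - 12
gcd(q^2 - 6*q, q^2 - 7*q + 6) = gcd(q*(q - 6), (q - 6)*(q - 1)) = q - 6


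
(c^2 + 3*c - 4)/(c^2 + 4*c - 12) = (c^2 + 3*c - 4)/(c^2 + 4*c - 12)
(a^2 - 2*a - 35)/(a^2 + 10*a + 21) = (a^2 - 2*a - 35)/(a^2 + 10*a + 21)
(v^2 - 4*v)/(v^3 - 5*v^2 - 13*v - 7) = v*(4 - v)/(-v^3 + 5*v^2 + 13*v + 7)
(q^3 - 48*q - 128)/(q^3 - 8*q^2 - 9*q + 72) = (q^2 + 8*q + 16)/(q^2 - 9)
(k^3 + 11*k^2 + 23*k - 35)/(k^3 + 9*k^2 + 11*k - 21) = (k + 5)/(k + 3)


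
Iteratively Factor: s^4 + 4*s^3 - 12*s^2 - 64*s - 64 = (s - 4)*(s^3 + 8*s^2 + 20*s + 16) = (s - 4)*(s + 2)*(s^2 + 6*s + 8) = (s - 4)*(s + 2)^2*(s + 4)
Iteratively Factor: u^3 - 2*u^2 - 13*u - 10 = (u + 1)*(u^2 - 3*u - 10) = (u - 5)*(u + 1)*(u + 2)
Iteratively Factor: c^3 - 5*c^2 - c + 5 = (c + 1)*(c^2 - 6*c + 5) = (c - 5)*(c + 1)*(c - 1)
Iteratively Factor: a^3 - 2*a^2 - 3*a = (a + 1)*(a^2 - 3*a) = a*(a + 1)*(a - 3)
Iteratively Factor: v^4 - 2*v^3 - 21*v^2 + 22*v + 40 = (v + 1)*(v^3 - 3*v^2 - 18*v + 40) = (v - 2)*(v + 1)*(v^2 - v - 20) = (v - 2)*(v + 1)*(v + 4)*(v - 5)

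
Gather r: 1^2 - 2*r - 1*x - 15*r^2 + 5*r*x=-15*r^2 + r*(5*x - 2) - x + 1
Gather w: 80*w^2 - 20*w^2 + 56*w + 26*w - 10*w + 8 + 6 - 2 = 60*w^2 + 72*w + 12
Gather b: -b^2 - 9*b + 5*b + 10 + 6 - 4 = -b^2 - 4*b + 12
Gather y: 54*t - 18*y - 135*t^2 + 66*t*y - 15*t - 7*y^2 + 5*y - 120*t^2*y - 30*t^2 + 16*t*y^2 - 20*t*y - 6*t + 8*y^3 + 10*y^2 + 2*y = -165*t^2 + 33*t + 8*y^3 + y^2*(16*t + 3) + y*(-120*t^2 + 46*t - 11)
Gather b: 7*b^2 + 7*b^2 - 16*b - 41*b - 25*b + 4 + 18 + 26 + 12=14*b^2 - 82*b + 60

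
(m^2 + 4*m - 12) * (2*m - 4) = 2*m^3 + 4*m^2 - 40*m + 48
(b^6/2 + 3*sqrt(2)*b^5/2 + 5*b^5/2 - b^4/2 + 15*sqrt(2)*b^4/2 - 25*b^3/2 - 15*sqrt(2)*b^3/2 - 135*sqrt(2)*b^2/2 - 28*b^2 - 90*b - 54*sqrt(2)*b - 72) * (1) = b^6/2 + 3*sqrt(2)*b^5/2 + 5*b^5/2 - b^4/2 + 15*sqrt(2)*b^4/2 - 25*b^3/2 - 15*sqrt(2)*b^3/2 - 135*sqrt(2)*b^2/2 - 28*b^2 - 90*b - 54*sqrt(2)*b - 72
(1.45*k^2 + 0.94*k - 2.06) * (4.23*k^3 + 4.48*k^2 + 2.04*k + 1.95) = 6.1335*k^5 + 10.4722*k^4 - 1.5446*k^3 - 4.4837*k^2 - 2.3694*k - 4.017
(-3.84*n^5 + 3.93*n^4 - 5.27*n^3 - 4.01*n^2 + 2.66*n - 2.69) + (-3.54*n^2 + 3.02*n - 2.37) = -3.84*n^5 + 3.93*n^4 - 5.27*n^3 - 7.55*n^2 + 5.68*n - 5.06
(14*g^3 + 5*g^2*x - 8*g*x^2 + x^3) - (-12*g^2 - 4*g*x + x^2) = 14*g^3 + 5*g^2*x + 12*g^2 - 8*g*x^2 + 4*g*x + x^3 - x^2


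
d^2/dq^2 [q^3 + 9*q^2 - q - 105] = 6*q + 18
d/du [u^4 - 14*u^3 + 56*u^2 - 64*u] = 4*u^3 - 42*u^2 + 112*u - 64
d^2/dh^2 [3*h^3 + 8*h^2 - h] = 18*h + 16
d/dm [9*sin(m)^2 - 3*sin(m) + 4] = 3*(6*sin(m) - 1)*cos(m)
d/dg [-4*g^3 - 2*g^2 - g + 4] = -12*g^2 - 4*g - 1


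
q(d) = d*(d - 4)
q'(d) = 2*d - 4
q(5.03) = 5.18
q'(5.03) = 6.06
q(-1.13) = 5.80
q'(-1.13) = -6.26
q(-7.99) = 95.80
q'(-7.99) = -19.98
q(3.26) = -2.41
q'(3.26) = 2.52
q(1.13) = -3.24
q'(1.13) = -1.74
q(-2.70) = 18.09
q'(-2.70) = -9.40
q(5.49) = 8.18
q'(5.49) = 6.98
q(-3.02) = 21.20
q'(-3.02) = -10.04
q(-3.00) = 21.00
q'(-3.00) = -10.00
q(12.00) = 96.00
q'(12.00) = 20.00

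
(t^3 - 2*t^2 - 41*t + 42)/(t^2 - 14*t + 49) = (t^2 + 5*t - 6)/(t - 7)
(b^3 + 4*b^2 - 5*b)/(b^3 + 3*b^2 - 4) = b*(b + 5)/(b^2 + 4*b + 4)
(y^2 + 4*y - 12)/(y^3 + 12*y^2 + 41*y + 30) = (y - 2)/(y^2 + 6*y + 5)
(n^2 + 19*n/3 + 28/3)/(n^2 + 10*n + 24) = (n + 7/3)/(n + 6)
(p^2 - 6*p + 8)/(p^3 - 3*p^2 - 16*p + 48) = (p - 2)/(p^2 + p - 12)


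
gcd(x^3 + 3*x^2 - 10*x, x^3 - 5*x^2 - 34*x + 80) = x^2 + 3*x - 10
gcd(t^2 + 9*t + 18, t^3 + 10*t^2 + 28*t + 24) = t + 6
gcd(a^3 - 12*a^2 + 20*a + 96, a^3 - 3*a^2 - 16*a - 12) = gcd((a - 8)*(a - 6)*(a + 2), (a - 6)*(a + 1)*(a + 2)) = a^2 - 4*a - 12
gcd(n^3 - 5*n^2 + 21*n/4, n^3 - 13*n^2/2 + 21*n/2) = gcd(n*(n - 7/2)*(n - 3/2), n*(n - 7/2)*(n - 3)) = n^2 - 7*n/2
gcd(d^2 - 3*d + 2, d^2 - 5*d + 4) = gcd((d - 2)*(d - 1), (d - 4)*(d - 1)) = d - 1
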